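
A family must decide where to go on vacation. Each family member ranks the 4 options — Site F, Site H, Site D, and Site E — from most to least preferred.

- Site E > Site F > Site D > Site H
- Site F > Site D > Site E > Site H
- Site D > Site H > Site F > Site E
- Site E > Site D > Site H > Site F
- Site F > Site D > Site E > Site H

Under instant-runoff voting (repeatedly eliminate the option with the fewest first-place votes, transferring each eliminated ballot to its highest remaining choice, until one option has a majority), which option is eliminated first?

Site H

Round 1: Site F 2, Site E 2, Site D 1, Site H 0. Site H has the fewest and is eliminated.
Round 2: Site F 2, Site E 2, Site D 1. Site D has the fewest and is eliminated.
Round 3: Site F 3, Site E 2. Site F has a majority.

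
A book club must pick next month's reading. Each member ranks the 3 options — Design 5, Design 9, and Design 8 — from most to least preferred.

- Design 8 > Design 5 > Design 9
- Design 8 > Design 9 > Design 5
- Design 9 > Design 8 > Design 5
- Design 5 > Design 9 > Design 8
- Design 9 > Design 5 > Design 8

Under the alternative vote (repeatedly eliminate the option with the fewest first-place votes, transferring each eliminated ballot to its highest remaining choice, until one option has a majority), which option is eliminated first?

Round 1: Design 9 2, Design 8 2, Design 5 1. Design 5 has the fewest and is eliminated.
Round 2: Design 9 3, Design 8 2. Design 9 has a majority.

Design 5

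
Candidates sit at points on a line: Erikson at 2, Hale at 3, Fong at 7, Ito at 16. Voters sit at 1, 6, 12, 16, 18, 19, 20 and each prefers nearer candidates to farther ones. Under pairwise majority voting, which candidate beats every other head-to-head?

With single-peaked preferences on a line, the Condorcet winner is the candidate closest to the median voter.
The median voter (position 16) is closest to Ito at 16.
Check: Ito vs Hale — voters closer to Ito: 5 of 7.

Ito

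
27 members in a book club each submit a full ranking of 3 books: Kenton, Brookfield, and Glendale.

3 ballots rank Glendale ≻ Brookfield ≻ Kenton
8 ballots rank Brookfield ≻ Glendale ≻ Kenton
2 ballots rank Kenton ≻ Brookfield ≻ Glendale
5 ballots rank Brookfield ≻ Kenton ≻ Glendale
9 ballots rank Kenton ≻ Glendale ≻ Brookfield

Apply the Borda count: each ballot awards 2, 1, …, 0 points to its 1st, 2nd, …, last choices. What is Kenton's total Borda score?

27

Borda scores:
  Kenton: 3·0 + 8·0 + 2·2 + 5·1 + 9·2 = 27
  Brookfield: 3·1 + 8·2 + 2·1 + 5·2 + 9·0 = 31
  Glendale: 3·2 + 8·1 + 2·0 + 5·0 + 9·1 = 23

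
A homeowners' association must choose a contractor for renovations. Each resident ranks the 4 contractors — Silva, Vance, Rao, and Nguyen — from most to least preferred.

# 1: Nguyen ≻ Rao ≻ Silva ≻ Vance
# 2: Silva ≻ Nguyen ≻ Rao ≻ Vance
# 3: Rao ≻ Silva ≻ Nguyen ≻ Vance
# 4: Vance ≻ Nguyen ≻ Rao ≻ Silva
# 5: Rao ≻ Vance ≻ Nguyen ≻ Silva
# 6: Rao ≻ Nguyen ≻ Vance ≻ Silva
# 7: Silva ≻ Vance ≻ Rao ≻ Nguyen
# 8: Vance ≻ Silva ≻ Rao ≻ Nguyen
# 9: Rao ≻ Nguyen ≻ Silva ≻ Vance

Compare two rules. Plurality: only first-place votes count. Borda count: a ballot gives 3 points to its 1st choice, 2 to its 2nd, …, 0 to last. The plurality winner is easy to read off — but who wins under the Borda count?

Rao

Plurality first-place counts: Silva 2, Vance 2, Rao 4, Nguyen 1 → Rao.
Borda totals: Silva 12, Vance 11, Rao 18, Nguyen 13 → Rao.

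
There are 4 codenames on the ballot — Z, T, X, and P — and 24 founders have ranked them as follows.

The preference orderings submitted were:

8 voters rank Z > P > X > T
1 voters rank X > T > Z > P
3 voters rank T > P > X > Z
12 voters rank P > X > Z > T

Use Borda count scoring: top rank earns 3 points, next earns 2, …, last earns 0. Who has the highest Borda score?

P

Borda scores:
  Z: 8·3 + 1 + 3·0 + 12·1 = 37
  T: 8·0 + 2 + 3·3 + 12·0 = 11
  X: 8·1 + 3 + 3·1 + 12·2 = 38
  P: 8·2 + 0 + 3·2 + 12·3 = 58
P has the highest total.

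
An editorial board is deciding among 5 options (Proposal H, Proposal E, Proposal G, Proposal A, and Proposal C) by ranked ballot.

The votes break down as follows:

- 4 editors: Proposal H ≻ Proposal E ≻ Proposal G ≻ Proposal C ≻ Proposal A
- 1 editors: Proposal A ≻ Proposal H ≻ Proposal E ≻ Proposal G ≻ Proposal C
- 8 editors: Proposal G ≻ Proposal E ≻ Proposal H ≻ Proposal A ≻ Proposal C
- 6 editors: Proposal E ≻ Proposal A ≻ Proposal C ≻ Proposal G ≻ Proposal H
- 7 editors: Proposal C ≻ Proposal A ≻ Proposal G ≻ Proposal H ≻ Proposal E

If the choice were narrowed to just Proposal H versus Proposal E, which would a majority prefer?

Ballots ranking Proposal H above Proposal E: 4+1+7 = 12.
Ballots ranking Proposal E above Proposal H: 8+6 = 14.
Proposal E wins the head-to-head, 14–12.

Proposal E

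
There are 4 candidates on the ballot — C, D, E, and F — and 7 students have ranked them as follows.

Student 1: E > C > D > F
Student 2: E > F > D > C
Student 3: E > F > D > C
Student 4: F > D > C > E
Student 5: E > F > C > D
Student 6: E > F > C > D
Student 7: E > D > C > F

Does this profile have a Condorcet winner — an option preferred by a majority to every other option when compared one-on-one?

Yes

Head-to-head results (7 voters total):
C vs D: D wins 4–3.
C vs E: E wins 6–1.
C vs F: F wins 5–2.
D vs E: E wins 6–1.
D vs F: F wins 5–2.
E vs F: E wins 6–1.
E beats each rival — C (6–1), D (6–1), F (6–1) — so E is the Condorcet winner.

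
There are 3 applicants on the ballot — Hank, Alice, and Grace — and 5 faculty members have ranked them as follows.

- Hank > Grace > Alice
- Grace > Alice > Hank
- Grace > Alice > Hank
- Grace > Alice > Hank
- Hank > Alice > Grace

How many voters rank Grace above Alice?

Ballots ranking Grace above Alice: 4.
Ballots ranking Alice above Grace: 1.
So 4 of 5 voters prefer Grace to Alice.

4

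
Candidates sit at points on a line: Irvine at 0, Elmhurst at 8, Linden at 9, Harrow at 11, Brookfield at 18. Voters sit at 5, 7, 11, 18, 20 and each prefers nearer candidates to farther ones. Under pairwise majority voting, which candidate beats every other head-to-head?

Harrow

With single-peaked preferences on a line, the Condorcet winner is the candidate closest to the median voter.
The median voter (position 11) is closest to Harrow at 11.
Check: Harrow vs Brookfield — voters closer to Harrow: 3 of 5.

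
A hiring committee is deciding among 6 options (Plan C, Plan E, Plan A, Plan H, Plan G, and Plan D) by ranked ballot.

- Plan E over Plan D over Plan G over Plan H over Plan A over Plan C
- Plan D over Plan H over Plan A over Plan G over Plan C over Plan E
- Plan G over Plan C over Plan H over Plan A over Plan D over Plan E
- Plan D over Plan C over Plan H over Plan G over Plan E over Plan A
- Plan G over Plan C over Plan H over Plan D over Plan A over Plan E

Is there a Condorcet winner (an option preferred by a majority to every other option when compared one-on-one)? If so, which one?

Head-to-head results (5 voters total):
Plan C vs Plan E: Plan C wins 4–1.
Plan C vs Plan A: Plan C wins 3–2.
Plan C vs Plan H: Plan C wins 3–2.
Plan C vs Plan G: Plan G wins 4–1.
Plan C vs Plan D: Plan D wins 3–2.
Plan E vs Plan A: Plan A wins 3–2.
Plan E vs Plan H: Plan H wins 4–1.
Plan E vs Plan G: Plan G wins 4–1.
Plan E vs Plan D: Plan D wins 4–1.
Plan A vs Plan H: Plan H wins 5–0.
Plan A vs Plan G: Plan G wins 4–1.
Plan A vs Plan D: Plan D wins 4–1.
Plan H vs Plan G: Plan G wins 3–2.
Plan H vs Plan D: Plan D wins 3–2.
Plan G vs Plan D: Plan D wins 3–2.
Plan D beats each rival — Plan C (3–2), Plan E (4–1), Plan A (4–1), Plan H (3–2), Plan G (3–2) — so Plan D is the Condorcet winner.

Plan D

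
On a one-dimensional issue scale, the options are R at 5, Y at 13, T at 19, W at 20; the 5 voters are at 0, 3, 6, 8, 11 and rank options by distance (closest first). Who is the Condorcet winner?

R

With single-peaked preferences on a line, the Condorcet winner is the candidate closest to the median voter.
The median voter (position 6) is closest to R at 5.
Check: R vs W — voters closer to R: 5 of 5.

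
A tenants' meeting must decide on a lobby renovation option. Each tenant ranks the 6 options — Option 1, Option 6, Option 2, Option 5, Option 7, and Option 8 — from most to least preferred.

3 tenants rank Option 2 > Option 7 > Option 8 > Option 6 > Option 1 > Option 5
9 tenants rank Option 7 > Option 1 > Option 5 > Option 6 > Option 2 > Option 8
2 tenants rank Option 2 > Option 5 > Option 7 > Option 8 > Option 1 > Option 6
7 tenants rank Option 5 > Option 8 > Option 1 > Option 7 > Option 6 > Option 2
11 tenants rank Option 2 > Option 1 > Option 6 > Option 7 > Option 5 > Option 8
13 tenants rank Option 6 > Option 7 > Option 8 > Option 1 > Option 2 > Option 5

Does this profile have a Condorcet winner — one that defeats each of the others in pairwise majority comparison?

Head-to-head results (45 voters total):
Option 1 vs Option 6: Option 1 wins 29–16.
Option 1 vs Option 2: Option 1 wins 29–16.
Option 1 vs Option 5: Option 1 wins 36–9.
Option 1 vs Option 7: Option 7 wins 27–18.
Option 1 vs Option 8: Option 8 wins 25–20.
Option 6 vs Option 2: Option 6 wins 29–16.
Option 6 vs Option 5: Option 6 wins 27–18.
Option 6 vs Option 7: Option 6 wins 24–21.
Option 6 vs Option 8: Option 6 wins 33–12.
Option 2 vs Option 5: Option 2 wins 29–16.
Option 2 vs Option 7: Option 7 wins 29–16.
Option 2 vs Option 8: Option 2 wins 25–20.
Option 5 vs Option 7: Option 7 wins 36–9.
Option 5 vs Option 8: Option 5 wins 29–16.
Option 7 vs Option 8: Option 7 wins 38–7.
No candidate beats all others: Option 1 beats Option 6 beats Option 7 beats Option 1, a majority cycle.

No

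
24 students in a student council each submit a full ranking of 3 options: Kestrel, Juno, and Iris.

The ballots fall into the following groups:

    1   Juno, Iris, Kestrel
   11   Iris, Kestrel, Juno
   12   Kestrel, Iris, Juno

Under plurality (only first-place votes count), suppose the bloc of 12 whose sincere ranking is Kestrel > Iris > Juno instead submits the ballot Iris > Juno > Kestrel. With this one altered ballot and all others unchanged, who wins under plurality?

First-place totals with the altered ballot: Kestrel 0, Juno 1, Iris 23.
The switch changes the winner from Kestrel to Iris.

Iris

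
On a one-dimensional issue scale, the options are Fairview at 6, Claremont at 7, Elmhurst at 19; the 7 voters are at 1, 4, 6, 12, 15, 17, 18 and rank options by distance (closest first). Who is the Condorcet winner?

Claremont

With single-peaked preferences on a line, the Condorcet winner is the candidate closest to the median voter.
The median voter (position 12) is closest to Claremont at 7.
Check: Claremont vs Fairview — voters closer to Claremont: 4 of 7.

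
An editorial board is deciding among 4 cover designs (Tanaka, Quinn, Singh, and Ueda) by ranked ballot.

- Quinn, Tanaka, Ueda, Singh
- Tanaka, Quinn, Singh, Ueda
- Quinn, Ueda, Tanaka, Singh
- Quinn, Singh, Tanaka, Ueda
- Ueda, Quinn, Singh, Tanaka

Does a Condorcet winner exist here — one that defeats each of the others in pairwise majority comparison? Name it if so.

Head-to-head results (5 voters total):
Tanaka vs Quinn: Quinn wins 4–1.
Tanaka vs Singh: Tanaka wins 3–2.
Tanaka vs Ueda: Tanaka wins 3–2.
Quinn vs Singh: Quinn wins 5–0.
Quinn vs Ueda: Quinn wins 4–1.
Singh vs Ueda: Ueda wins 3–2.
Quinn beats each rival — Tanaka (4–1), Singh (5–0), Ueda (4–1) — so Quinn is the Condorcet winner.

Quinn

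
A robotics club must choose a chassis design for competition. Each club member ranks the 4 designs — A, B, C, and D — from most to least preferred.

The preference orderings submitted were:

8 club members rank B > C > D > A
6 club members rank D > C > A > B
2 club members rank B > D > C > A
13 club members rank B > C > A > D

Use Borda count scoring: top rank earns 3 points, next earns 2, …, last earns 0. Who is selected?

B

Borda scores:
  A: 8·0 + 6·1 + 2·0 + 13·1 = 19
  B: 8·3 + 6·0 + 2·3 + 13·3 = 69
  C: 8·2 + 6·2 + 2·1 + 13·2 = 56
  D: 8·1 + 6·3 + 2·2 + 13·0 = 30
B has the highest total.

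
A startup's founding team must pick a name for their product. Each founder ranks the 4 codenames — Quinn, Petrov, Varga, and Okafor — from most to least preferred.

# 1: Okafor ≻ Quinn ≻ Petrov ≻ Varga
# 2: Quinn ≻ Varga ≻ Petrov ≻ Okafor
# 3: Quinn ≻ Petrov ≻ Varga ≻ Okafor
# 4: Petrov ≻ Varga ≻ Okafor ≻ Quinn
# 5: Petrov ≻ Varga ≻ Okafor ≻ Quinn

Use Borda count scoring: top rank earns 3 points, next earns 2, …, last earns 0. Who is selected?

Petrov

Borda scores:
  Quinn: 2 + 3 + 3 + 0 + 0 = 8
  Petrov: 1 + 1 + 2 + 3 + 3 = 10
  Varga: 0 + 2 + 1 + 2 + 2 = 7
  Okafor: 3 + 0 + 0 + 1 + 1 = 5
Petrov has the highest total.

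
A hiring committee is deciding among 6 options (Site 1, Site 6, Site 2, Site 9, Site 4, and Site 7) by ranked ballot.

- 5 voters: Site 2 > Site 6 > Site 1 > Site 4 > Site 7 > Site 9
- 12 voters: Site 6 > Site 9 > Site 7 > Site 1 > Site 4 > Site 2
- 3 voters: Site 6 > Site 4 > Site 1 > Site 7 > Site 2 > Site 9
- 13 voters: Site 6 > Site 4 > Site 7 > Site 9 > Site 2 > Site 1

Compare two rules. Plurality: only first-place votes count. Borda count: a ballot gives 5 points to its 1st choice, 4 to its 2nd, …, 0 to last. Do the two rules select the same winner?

Plurality first-place counts: Site 1 0, Site 6 28, Site 2 5, Site 9 0, Site 4 0, Site 7 0 → Site 6.
Borda totals: Site 1 48, Site 6 160, Site 2 41, Site 9 74, Site 4 86, Site 7 86 → Site 6.
The two rules agree on Site 6.

Yes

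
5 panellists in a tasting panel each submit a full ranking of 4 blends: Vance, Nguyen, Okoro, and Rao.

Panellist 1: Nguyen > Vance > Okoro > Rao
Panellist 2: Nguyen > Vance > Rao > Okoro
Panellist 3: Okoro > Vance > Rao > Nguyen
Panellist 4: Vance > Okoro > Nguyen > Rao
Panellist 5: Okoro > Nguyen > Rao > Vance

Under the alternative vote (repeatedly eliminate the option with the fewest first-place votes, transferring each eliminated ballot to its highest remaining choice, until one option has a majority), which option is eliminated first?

Rao

Round 1: Nguyen 2, Okoro 2, Vance 1, Rao 0. Rao has the fewest and is eliminated.
Round 2: Nguyen 2, Okoro 2, Vance 1. Vance has the fewest and is eliminated.
Round 3: Okoro 3, Nguyen 2. Okoro has a majority.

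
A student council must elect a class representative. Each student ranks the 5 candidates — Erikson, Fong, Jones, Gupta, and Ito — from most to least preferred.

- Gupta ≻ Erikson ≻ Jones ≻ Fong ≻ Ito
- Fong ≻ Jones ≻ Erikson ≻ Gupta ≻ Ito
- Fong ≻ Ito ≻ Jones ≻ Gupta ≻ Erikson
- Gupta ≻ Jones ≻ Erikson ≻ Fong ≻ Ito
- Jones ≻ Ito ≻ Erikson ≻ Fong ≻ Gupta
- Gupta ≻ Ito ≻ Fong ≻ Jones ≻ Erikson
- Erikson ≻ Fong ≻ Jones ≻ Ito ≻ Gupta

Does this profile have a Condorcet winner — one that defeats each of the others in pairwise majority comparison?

No

Head-to-head results (7 voters total):
Erikson vs Fong: Erikson wins 4–3.
Erikson vs Jones: Jones wins 5–2.
Erikson vs Gupta: Gupta wins 4–3.
Erikson vs Ito: Erikson wins 4–3.
Fong vs Jones: Fong wins 4–3.
Fong vs Gupta: Fong wins 4–3.
Fong vs Ito: Fong wins 5–2.
Jones vs Gupta: Jones wins 4–3.
Jones vs Ito: Jones wins 5–2.
Gupta vs Ito: Gupta wins 4–3.
No candidate beats all others: Erikson beats Fong beats Jones beats Erikson, a majority cycle.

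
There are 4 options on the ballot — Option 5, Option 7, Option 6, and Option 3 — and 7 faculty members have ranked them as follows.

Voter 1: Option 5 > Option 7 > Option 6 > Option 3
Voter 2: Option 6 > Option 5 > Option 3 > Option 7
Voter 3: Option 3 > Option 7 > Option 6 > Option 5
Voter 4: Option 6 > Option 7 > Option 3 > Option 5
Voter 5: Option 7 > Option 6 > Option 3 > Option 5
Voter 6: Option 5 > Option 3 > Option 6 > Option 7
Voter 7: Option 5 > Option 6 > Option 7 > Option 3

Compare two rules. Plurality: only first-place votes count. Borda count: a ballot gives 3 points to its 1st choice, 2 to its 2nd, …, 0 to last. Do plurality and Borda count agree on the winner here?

Plurality first-place counts: Option 5 3, Option 7 1, Option 6 2, Option 3 1 → Option 5.
Borda totals: Option 5 11, Option 7 10, Option 6 13, Option 3 8 → Option 6.
The two rules disagree: plurality picks Option 5, Borda picks Option 6.

No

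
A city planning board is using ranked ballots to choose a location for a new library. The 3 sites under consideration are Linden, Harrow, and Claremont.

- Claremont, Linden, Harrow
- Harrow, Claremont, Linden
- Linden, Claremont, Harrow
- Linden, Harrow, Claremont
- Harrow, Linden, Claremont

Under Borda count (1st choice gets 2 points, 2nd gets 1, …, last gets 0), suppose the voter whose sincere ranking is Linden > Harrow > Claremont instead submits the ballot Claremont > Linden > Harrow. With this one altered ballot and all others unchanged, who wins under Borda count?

Claremont

Borda totals with the altered ballot: Linden 5, Harrow 4, Claremont 6.
The switch changes the winner from Linden to Claremont.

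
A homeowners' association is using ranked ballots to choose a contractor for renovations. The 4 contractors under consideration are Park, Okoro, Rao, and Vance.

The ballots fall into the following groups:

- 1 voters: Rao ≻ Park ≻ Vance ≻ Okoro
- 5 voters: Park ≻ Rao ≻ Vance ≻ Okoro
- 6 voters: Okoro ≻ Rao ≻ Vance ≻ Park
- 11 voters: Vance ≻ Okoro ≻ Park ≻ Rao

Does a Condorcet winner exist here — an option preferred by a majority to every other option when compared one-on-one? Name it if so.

No Condorcet winner

Head-to-head results (23 voters total):
Park vs Okoro: Okoro wins 17–6.
Park vs Rao: Park wins 16–7.
Park vs Vance: Vance wins 17–6.
Okoro vs Rao: Okoro wins 17–6.
Okoro vs Vance: Vance wins 17–6.
Rao vs Vance: Rao wins 12–11.
No candidate beats all others: Park beats Rao beats Vance beats Park, a majority cycle.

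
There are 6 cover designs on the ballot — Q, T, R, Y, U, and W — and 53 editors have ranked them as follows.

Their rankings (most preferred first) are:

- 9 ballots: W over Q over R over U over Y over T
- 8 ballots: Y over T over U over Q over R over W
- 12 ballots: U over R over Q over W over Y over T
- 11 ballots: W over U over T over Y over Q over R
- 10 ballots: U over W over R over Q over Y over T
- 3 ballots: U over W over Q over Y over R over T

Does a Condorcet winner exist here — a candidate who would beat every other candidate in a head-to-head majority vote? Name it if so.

Head-to-head results (53 voters total):
Q vs T: Q wins 34–19.
Q vs R: Q wins 31–22.
Q vs Y: Q wins 34–19.
Q vs U: U wins 44–9.
Q vs W: W wins 33–20.
T vs R: R wins 34–19.
T vs Y: Y wins 42–11.
T vs U: U wins 45–8.
T vs W: W wins 45–8.
R vs Y: R wins 31–22.
R vs U: U wins 44–9.
R vs W: W wins 33–20.
Y vs U: U wins 45–8.
Y vs W: W wins 45–8.
U vs W: U wins 33–20.
U beats each rival — Q (44–9), T (45–8), R (44–9), Y (45–8), W (33–20) — so U is the Condorcet winner.

U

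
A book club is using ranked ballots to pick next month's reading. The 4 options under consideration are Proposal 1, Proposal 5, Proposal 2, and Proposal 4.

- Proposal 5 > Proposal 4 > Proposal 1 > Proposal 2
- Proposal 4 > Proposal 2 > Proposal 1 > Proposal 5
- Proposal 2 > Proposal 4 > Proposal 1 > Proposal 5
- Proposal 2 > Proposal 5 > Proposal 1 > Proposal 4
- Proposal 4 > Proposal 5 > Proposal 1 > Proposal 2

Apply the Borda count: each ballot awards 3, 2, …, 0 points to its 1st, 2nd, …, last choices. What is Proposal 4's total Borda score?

Borda scores:
  Proposal 1: 1 + 1 + 1 + 1 + 1 = 5
  Proposal 5: 3 + 0 + 0 + 2 + 2 = 7
  Proposal 2: 0 + 2 + 3 + 3 + 0 = 8
  Proposal 4: 2 + 3 + 2 + 0 + 3 = 10

10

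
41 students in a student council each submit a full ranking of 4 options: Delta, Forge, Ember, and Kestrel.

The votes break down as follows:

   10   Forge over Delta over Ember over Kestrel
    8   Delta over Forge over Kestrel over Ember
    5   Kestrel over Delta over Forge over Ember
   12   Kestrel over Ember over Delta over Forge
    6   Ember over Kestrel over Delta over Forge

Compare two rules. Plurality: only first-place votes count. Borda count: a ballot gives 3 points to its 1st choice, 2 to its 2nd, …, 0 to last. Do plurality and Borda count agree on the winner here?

No

Plurality first-place counts: Delta 8, Forge 10, Ember 6, Kestrel 17 → Kestrel.
Borda totals: Delta 72, Forge 51, Ember 52, Kestrel 71 → Delta.
The two rules disagree: plurality picks Kestrel, Borda picks Delta.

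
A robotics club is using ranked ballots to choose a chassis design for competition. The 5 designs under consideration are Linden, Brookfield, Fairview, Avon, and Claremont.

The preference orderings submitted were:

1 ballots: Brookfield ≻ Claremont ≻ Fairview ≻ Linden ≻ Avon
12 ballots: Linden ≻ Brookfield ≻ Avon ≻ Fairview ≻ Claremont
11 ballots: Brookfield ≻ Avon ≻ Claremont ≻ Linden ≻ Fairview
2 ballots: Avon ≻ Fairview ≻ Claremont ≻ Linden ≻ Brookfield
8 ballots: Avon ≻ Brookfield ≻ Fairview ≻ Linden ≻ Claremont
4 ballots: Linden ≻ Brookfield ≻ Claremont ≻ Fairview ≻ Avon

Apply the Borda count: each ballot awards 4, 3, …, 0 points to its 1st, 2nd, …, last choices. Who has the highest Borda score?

Brookfield

Borda scores:
  Linden: 1 + 12·4 + 11·1 + 2·1 + 8·1 + 4·4 = 86
  Brookfield: 4 + 12·3 + 11·4 + 2·0 + 8·3 + 4·3 = 120
  Fairview: 2 + 12·1 + 11·0 + 2·3 + 8·2 + 4·1 = 40
  Avon: 0 + 12·2 + 11·3 + 2·4 + 8·4 + 4·0 = 97
  Claremont: 3 + 12·0 + 11·2 + 2·2 + 8·0 + 4·2 = 37
Brookfield has the highest total.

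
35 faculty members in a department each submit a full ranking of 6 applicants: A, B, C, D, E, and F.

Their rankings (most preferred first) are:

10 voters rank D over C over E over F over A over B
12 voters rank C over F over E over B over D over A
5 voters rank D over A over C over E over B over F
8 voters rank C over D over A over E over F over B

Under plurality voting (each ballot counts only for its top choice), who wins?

C

First-place vote totals:
  A: 0
  B: 0
  C: 20
  D: 15
  E: 0
  F: 0
C has the most first-place votes.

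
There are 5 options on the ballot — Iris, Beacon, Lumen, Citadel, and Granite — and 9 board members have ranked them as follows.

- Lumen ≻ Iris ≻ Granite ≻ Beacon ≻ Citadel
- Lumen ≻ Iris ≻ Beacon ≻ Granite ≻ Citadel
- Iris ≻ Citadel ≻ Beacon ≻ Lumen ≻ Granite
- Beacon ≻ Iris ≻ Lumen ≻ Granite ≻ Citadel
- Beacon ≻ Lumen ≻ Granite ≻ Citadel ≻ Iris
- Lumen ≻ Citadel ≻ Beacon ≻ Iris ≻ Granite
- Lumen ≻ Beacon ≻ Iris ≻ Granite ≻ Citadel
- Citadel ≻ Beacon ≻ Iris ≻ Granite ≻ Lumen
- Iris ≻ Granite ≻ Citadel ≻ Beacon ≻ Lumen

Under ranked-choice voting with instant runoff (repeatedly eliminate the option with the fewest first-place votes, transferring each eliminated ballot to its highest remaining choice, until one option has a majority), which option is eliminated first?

Granite

Round 1: Lumen 4, Iris 2, Beacon 2, Citadel 1, Granite 0. Granite has the fewest and is eliminated.
Round 2: Lumen 4, Iris 2, Beacon 2, Citadel 1. Citadel has the fewest and is eliminated.
Round 3: Lumen 4, Beacon 3, Iris 2. Iris has the fewest and is eliminated.
Round 4: Beacon 5, Lumen 4. Beacon has a majority.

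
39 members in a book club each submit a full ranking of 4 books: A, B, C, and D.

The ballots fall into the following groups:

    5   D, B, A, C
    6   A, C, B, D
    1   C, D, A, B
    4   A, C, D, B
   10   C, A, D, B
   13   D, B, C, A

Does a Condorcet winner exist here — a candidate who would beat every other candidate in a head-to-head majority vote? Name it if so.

Head-to-head results (39 voters total):
A vs B: A wins 21–18.
A vs C: C wins 24–15.
A vs D: A wins 20–19.
B vs C: C wins 21–18.
B vs D: D wins 33–6.
C vs D: C wins 21–18.
C beats each rival — A (24–15), B (21–18), D (21–18) — so C is the Condorcet winner.

C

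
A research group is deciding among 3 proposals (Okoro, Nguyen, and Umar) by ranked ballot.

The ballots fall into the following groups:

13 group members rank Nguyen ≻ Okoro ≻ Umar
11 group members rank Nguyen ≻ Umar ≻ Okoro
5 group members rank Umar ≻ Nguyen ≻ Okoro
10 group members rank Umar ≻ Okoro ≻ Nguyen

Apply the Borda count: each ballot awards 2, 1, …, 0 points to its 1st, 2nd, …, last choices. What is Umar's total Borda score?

Borda scores:
  Okoro: 13·1 + 11·0 + 5·0 + 10·1 = 23
  Nguyen: 13·2 + 11·2 + 5·1 + 10·0 = 53
  Umar: 13·0 + 11·1 + 5·2 + 10·2 = 41

41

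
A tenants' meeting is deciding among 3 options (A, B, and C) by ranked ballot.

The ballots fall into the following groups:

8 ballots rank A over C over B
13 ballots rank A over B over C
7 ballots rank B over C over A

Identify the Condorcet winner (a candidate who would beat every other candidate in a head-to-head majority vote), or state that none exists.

A

Head-to-head results (28 voters total):
A vs B: A wins 21–7.
A vs C: A wins 21–7.
B vs C: B wins 20–8.
A beats each rival — B (21–7), C (21–7) — so A is the Condorcet winner.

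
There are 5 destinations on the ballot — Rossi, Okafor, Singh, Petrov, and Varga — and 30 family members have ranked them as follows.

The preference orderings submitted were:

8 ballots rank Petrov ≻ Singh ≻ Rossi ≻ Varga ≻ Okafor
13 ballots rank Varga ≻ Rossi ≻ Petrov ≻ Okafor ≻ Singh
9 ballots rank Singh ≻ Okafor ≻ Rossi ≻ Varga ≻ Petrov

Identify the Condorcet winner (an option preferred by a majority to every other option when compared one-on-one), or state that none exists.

None — there is no Condorcet winner

Head-to-head results (30 voters total):
Rossi vs Okafor: Rossi wins 21–9.
Rossi vs Singh: Singh wins 17–13.
Rossi vs Petrov: Rossi wins 22–8.
Rossi vs Varga: Rossi wins 17–13.
Okafor vs Singh: Singh wins 17–13.
Okafor vs Petrov: Petrov wins 21–9.
Okafor vs Varga: Varga wins 21–9.
Singh vs Petrov: Petrov wins 21–9.
Singh vs Varga: Singh wins 17–13.
Petrov vs Varga: Varga wins 22–8.
No candidate beats all others: Rossi beats Petrov beats Singh beats Rossi, a majority cycle.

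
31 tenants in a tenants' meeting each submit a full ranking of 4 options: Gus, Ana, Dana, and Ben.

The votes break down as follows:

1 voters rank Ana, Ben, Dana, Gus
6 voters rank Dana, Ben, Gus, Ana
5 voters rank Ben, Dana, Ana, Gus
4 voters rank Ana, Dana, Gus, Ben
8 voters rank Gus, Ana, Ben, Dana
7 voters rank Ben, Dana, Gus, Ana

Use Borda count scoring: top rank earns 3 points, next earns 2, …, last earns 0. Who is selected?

Ben

Borda scores:
  Gus: 0 + 6·1 + 5·0 + 4·1 + 8·3 + 7·1 = 41
  Ana: 3 + 6·0 + 5·1 + 4·3 + 8·2 + 7·0 = 36
  Dana: 1 + 6·3 + 5·2 + 4·2 + 8·0 + 7·2 = 51
  Ben: 2 + 6·2 + 5·3 + 4·0 + 8·1 + 7·3 = 58
Ben has the highest total.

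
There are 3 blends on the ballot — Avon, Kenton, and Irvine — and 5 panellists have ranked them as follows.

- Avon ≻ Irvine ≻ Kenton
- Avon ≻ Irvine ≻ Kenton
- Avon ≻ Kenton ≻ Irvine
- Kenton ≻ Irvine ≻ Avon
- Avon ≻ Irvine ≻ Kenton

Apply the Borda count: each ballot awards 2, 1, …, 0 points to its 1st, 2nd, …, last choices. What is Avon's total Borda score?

8

Borda scores:
  Avon: 2 + 2 + 2 + 0 + 2 = 8
  Kenton: 0 + 0 + 1 + 2 + 0 = 3
  Irvine: 1 + 1 + 0 + 1 + 1 = 4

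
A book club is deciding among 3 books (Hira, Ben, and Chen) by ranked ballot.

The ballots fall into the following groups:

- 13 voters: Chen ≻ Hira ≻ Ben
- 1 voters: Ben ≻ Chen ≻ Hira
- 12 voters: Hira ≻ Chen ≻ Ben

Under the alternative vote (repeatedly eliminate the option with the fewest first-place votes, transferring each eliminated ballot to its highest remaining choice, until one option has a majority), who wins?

Chen

Round 1: Chen 13, Hira 12, Ben 1. Ben has the fewest and is eliminated.
Round 2: Chen 14, Hira 12. Chen has a majority.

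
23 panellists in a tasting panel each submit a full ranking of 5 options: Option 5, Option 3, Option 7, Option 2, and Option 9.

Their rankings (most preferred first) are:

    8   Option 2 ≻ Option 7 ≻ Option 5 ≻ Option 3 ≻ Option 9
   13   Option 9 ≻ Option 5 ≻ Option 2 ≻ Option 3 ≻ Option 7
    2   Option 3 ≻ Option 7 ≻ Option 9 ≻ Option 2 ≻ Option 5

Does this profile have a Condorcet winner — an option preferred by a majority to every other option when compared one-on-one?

Head-to-head results (23 voters total):
Option 5 vs Option 3: Option 5 wins 21–2.
Option 5 vs Option 7: Option 5 wins 13–10.
Option 5 vs Option 2: Option 5 wins 13–10.
Option 5 vs Option 9: Option 9 wins 15–8.
Option 3 vs Option 7: Option 3 wins 15–8.
Option 3 vs Option 2: Option 2 wins 21–2.
Option 3 vs Option 9: Option 9 wins 13–10.
Option 7 vs Option 2: Option 2 wins 21–2.
Option 7 vs Option 9: Option 9 wins 13–10.
Option 2 vs Option 9: Option 9 wins 15–8.
Option 9 beats each rival — Option 5 (15–8), Option 3 (13–10), Option 7 (13–10), Option 2 (15–8) — so Option 9 is the Condorcet winner.

Yes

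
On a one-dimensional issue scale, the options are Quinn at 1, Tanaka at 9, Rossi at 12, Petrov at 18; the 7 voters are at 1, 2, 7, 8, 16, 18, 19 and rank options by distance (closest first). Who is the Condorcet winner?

With single-peaked preferences on a line, the Condorcet winner is the candidate closest to the median voter.
The median voter (position 8) is closest to Tanaka at 9.
Check: Tanaka vs Petrov — voters closer to Tanaka: 4 of 7.

Tanaka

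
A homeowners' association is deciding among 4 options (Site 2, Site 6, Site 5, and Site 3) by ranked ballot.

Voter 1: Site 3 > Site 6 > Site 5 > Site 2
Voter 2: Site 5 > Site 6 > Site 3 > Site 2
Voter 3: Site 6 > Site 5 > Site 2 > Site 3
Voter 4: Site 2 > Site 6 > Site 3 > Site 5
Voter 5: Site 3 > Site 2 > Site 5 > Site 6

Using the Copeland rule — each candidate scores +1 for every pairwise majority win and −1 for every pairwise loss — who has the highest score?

Pairwise results:
  Site 2 vs Site 6: Site 6 wins 3–2.
  Site 2 vs Site 5: Site 5 wins 3–2.
  Site 2 vs Site 3: Site 3 wins 3–2.
  Site 6 vs Site 5: Site 6 wins 3–2.
  Site 6 vs Site 3: Site 6 wins 3–2.
  Site 5 vs Site 3: Site 3 wins 3–2.
Copeland scores (wins − losses):
  Site 2: 0 − 3 = -3
  Site 6: 3 − 0 = 3
  Site 5: 1 − 2 = -1
  Site 3: 2 − 1 = 1
Site 6 has the best Copeland score.

Site 6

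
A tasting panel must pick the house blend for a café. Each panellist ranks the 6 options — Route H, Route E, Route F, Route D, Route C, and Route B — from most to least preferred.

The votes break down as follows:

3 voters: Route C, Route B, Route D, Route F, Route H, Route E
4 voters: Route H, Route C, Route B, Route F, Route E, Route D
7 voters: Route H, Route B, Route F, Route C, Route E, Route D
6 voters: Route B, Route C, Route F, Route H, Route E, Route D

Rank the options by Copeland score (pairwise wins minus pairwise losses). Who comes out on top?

Route H

Pairwise results:
  Route H vs Route E: Route H wins 20–0.
  Route H vs Route F: Route H wins 11–9.
  Route H vs Route D: Route H wins 17–3.
  Route H vs Route C: Route H wins 11–9.
  Route H vs Route B: Route H wins 11–9.
  Route E vs Route F: Route F wins 20–0.
  Route E vs Route D: Route E wins 17–3.
  Route E vs Route C: Route C wins 20–0.
  Route E vs Route B: Route B wins 20–0.
  Route F vs Route D: Route F wins 17–3.
  Route F vs Route C: Route C wins 13–7.
  Route F vs Route B: Route B wins 20–0.
  Route D vs Route C: Route C wins 20–0.
  Route D vs Route B: Route B wins 20–0.
  Route C vs Route B: Route B wins 13–7.
Copeland scores (wins − losses):
  Route H: 5 − 0 = 5
  Route E: 1 − 4 = -3
  Route F: 2 − 3 = -1
  Route D: 0 − 5 = -5
  Route C: 3 − 2 = 1
  Route B: 4 − 1 = 3
Route H has the best Copeland score.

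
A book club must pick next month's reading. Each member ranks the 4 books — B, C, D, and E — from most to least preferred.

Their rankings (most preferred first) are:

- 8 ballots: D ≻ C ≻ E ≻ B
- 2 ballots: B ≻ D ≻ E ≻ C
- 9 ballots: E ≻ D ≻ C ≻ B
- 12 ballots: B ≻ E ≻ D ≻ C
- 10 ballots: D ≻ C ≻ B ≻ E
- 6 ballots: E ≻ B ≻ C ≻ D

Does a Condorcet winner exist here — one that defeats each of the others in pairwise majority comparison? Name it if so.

There is no Condorcet winner

Head-to-head results (47 voters total):
B vs C: C wins 27–20.
B vs D: D wins 27–20.
B vs E: B wins 24–23.
C vs D: D wins 41–6.
C vs E: E wins 29–18.
D vs E: E wins 27–20.
No candidate beats all others: B beats E beats C beats B, a majority cycle.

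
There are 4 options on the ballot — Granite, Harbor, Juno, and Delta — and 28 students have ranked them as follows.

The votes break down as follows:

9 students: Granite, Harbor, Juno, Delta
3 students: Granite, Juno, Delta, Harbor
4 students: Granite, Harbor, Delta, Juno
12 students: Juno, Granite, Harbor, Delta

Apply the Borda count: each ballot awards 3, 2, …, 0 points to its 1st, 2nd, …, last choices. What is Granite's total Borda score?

Borda scores:
  Granite: 9·3 + 3·3 + 4·3 + 12·2 = 72
  Harbor: 9·2 + 3·0 + 4·2 + 12·1 = 38
  Juno: 9·1 + 3·2 + 4·0 + 12·3 = 51
  Delta: 9·0 + 3·1 + 4·1 + 12·0 = 7

72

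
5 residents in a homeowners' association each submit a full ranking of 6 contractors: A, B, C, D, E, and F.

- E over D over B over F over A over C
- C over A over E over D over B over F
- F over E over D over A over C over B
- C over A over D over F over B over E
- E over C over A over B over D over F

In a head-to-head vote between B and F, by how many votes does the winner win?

1

Ballots ranking B above F: 3.
Ballots ranking F above B: 2.
B wins 3–2, a margin of 1.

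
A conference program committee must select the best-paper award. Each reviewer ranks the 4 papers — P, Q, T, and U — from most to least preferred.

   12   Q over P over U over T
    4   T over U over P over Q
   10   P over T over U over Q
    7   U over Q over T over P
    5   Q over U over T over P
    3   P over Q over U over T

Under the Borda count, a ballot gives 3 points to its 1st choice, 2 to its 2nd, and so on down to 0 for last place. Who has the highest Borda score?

Borda scores:
  P: 12·2 + 4·1 + 10·3 + 7·0 + 5·0 + 3·3 = 67
  Q: 12·3 + 4·0 + 10·0 + 7·2 + 5·3 + 3·2 = 71
  T: 12·0 + 4·3 + 10·2 + 7·1 + 5·1 + 3·0 = 44
  U: 12·1 + 4·2 + 10·1 + 7·3 + 5·2 + 3·1 = 64
Q has the highest total.

Q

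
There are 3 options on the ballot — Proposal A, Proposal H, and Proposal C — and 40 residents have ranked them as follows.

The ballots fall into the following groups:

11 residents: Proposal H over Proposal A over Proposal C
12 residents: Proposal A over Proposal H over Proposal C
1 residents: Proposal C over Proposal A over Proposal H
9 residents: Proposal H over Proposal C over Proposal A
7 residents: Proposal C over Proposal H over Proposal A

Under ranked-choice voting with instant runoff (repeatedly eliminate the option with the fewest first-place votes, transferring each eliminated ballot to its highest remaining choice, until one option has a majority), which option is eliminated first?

Proposal C

Round 1: Proposal H 20, Proposal A 12, Proposal C 8. Proposal C has the fewest and is eliminated.
Round 2: Proposal H 27, Proposal A 13. Proposal H has a majority.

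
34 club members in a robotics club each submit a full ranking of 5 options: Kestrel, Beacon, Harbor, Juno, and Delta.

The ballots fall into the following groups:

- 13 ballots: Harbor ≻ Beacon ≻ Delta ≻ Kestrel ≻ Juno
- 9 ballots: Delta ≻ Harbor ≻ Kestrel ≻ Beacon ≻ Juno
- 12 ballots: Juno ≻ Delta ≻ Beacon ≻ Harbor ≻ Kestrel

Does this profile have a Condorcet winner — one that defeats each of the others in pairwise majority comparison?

Head-to-head results (34 voters total):
Kestrel vs Beacon: Beacon wins 25–9.
Kestrel vs Harbor: Harbor wins 34–0.
Kestrel vs Juno: Kestrel wins 22–12.
Kestrel vs Delta: Delta wins 34–0.
Beacon vs Harbor: Harbor wins 22–12.
Beacon vs Juno: Beacon wins 22–12.
Beacon vs Delta: Delta wins 21–13.
Harbor vs Juno: Harbor wins 22–12.
Harbor vs Delta: Delta wins 21–13.
Juno vs Delta: Delta wins 22–12.
Delta beats each rival — Kestrel (34–0), Beacon (21–13), Harbor (21–13), Juno (22–12) — so Delta is the Condorcet winner.

Yes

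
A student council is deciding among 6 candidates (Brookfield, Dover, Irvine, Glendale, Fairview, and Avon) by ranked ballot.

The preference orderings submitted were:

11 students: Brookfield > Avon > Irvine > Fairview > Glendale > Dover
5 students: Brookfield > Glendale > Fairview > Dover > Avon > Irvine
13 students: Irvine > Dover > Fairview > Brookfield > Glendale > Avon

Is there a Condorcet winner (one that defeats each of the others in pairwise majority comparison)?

Head-to-head results (29 voters total):
Brookfield vs Dover: Brookfield wins 16–13.
Brookfield vs Irvine: Brookfield wins 16–13.
Brookfield vs Glendale: Brookfield wins 29–0.
Brookfield vs Fairview: Brookfield wins 16–13.
Brookfield vs Avon: Brookfield wins 29–0.
Dover vs Irvine: Irvine wins 24–5.
Dover vs Glendale: Glendale wins 16–13.
Dover vs Fairview: Fairview wins 16–13.
Dover vs Avon: Dover wins 18–11.
Irvine vs Glendale: Irvine wins 24–5.
Irvine vs Fairview: Irvine wins 24–5.
Irvine vs Avon: Avon wins 16–13.
Glendale vs Fairview: Fairview wins 24–5.
Glendale vs Avon: Glendale wins 18–11.
Fairview vs Avon: Fairview wins 18–11.
Brookfield beats each rival — Dover (16–13), Irvine (16–13), Glendale (29–0), Fairview (16–13), Avon (29–0) — so Brookfield is the Condorcet winner.

Yes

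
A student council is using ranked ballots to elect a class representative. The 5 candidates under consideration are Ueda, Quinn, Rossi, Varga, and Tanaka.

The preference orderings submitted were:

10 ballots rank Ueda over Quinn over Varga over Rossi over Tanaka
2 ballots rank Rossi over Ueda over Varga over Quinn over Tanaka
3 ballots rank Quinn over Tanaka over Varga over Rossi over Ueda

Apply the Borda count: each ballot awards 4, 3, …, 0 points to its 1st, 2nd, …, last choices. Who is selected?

Ueda

Borda scores:
  Ueda: 10·4 + 2·3 + 3·0 = 46
  Quinn: 10·3 + 2·1 + 3·4 = 44
  Rossi: 10·1 + 2·4 + 3·1 = 21
  Varga: 10·2 + 2·2 + 3·2 = 30
  Tanaka: 10·0 + 2·0 + 3·3 = 9
Ueda has the highest total.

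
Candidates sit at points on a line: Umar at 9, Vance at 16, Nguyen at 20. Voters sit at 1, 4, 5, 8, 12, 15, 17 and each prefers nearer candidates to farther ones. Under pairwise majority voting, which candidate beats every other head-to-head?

Umar

With single-peaked preferences on a line, the Condorcet winner is the candidate closest to the median voter.
The median voter (position 8) is closest to Umar at 9.
Check: Umar vs Nguyen — voters closer to Umar: 5 of 7.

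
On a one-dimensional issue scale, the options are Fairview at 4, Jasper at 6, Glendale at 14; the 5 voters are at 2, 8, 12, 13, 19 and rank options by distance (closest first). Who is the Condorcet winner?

With single-peaked preferences on a line, the Condorcet winner is the candidate closest to the median voter.
The median voter (position 12) is closest to Glendale at 14.
Check: Glendale vs Fairview — voters closer to Glendale: 3 of 5.

Glendale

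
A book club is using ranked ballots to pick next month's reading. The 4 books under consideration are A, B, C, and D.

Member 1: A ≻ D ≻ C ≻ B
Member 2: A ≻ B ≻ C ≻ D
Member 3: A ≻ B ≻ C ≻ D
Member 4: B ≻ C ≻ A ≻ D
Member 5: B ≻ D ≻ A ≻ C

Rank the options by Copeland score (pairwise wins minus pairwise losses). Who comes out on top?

Pairwise results:
  A vs B: A wins 3–2.
  A vs C: A wins 4–1.
  A vs D: A wins 4–1.
  B vs C: B wins 4–1.
  B vs D: B wins 4–1.
  C vs D: C wins 3–2.
Copeland scores (wins − losses):
  A: 3 − 0 = 3
  B: 2 − 1 = 1
  C: 1 − 2 = -1
  D: 0 − 3 = -3
A has the best Copeland score.

A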